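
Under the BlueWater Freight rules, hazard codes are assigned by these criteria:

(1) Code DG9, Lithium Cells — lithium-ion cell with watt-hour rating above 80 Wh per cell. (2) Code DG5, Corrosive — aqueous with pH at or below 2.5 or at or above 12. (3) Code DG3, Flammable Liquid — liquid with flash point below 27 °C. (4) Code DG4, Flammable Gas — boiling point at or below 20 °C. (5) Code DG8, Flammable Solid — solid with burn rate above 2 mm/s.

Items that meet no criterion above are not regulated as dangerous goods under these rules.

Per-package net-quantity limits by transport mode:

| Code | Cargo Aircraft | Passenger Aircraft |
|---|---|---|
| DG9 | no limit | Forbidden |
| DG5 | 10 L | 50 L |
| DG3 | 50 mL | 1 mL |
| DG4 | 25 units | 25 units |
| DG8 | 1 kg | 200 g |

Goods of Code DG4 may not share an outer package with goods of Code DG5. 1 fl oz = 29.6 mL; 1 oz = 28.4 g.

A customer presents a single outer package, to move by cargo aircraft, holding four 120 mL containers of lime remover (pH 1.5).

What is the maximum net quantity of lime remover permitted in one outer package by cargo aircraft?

10 L

The lime remover has pH 1.5, which is ≤ 2.5, so it is Code DG5 (Corrosive).
The cargo aircraft limit for Code DG5 is 10 L.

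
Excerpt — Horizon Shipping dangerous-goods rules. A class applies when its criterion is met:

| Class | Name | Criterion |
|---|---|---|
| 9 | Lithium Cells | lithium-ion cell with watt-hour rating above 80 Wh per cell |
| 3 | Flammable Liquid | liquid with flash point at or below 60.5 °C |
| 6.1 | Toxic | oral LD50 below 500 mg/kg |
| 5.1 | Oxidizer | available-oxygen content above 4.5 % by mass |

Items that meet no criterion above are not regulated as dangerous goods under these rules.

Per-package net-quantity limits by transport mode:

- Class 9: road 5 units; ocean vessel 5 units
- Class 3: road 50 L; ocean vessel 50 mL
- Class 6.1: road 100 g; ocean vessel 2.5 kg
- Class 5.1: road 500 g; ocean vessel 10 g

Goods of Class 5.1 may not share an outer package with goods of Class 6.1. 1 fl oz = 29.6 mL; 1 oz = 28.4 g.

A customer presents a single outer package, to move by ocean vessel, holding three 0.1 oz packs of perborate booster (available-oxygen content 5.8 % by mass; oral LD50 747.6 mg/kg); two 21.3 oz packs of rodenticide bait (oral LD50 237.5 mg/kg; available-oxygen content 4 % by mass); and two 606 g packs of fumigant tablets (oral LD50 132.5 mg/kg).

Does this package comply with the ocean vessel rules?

With available-oxygen content 5.8 % by mass (> 4.5 % by mass), the perborate booster falls in Class 5.1.
The rodenticide bait has oral LD50 237.5 mg/kg, which is < 500 mg/kg, so it is Class 6.1 (Toxic).
Fumigant tablets: oral LD50 132.5 mg/kg < 500 mg/kg → Class 6.1 (Toxic).
Class 5.1 quantity: three 0.1 oz packs = 8.52 g.
8.52 g is within the ocean vessel limit of 10 g for Class 5.1.
Total Class 6.1: (two 21.3 oz packs = 1209.84 g) + (two 606 g packs = 1.212 kg) = 2421.84 g.
That is within the Class 6.1 ocean vessel limit of 2.5 kg.
Class 5.1 and Class 6.1 may not share an outer package.

No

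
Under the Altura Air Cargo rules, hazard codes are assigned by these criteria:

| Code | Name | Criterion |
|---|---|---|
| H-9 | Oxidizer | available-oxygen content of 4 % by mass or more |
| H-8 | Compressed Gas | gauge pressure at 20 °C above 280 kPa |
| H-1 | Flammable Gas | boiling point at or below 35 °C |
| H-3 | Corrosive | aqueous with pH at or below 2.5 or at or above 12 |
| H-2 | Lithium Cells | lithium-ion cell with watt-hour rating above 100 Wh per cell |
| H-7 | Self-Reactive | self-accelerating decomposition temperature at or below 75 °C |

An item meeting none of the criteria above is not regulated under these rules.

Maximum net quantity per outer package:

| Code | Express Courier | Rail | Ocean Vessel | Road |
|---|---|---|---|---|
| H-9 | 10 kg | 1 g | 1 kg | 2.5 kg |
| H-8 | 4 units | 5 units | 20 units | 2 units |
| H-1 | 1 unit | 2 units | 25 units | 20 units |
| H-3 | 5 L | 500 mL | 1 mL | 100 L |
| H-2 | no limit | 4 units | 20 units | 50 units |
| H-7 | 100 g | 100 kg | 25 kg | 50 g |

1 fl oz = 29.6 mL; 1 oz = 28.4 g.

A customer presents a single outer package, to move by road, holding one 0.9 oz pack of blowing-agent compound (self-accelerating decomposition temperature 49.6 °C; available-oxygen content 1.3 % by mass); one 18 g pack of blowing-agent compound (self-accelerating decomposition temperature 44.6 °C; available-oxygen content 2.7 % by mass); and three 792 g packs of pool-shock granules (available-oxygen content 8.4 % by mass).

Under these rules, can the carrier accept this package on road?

Yes

With self-accelerating decomposition temperature 49.6 °C (≤ 75 °C), the blowing-agent compound falls in Code H-7.
Blowing-agent compound: self-accelerating decomposition temperature 44.6 °C ≤ 75 °C → Code H-7 (Self-Reactive).
With available-oxygen content 8.4 % by mass (≥ 4 % by mass), the pool-shock granules fall in Code H-9.
Code H-7 net quantity: (one 0.9 oz pack = 25.56 g) + 18 g = 43.56 g.
43.56 g is within the road limit of 50 g for Code H-7.
Code H-9 quantity: three 792 g packs = 2.376 kg.
2.376 kg ≤ 2.5 kg (road limit, Code H-9) — within limit.
Every hazard code is within its road limit and no segregation rule is violated.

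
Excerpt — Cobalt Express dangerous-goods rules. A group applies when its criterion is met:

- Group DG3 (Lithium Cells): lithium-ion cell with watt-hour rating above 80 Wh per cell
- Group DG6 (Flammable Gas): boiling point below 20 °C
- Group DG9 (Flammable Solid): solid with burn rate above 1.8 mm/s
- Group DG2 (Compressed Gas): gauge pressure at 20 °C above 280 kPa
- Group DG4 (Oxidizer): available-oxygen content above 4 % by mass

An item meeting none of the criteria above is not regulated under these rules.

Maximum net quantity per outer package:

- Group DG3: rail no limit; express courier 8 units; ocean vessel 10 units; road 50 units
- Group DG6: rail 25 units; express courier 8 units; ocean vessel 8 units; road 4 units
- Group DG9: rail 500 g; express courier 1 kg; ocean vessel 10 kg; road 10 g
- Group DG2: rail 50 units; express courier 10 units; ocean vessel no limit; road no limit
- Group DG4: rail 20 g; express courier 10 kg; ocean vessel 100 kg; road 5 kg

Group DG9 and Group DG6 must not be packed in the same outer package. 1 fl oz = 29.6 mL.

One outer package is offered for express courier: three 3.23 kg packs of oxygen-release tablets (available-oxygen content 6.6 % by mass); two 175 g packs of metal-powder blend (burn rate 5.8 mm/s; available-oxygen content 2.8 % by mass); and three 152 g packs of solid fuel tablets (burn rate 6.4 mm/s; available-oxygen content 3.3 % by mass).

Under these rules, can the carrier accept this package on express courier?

Oxygen-release tablets: available-oxygen content 6.6 % by mass > 4 % by mass → Group DG4 (Oxidizer).
Metal-powder blend: burn rate 5.8 mm/s > 1.8 mm/s → Group DG9 (Flammable Solid).
Solid fuel tablets: burn rate 6.4 mm/s > 1.8 mm/s → Group DG9 (Flammable Solid).
Group DG9 net quantity: (two 175 g packs = 350 g) + (three 152 g packs = 456 g) = 806 g.
806 g ≤ 1 kg (express courier limit, Group DG9) — within limit.
Group DG4 quantity: three 3.23 kg packs = 9.69 kg.
9.69 kg is within the express courier limit of 10 kg for Group DG4.
The segregation rule (Group DG9 with Group DG6) does not apply to Group DG9 with Group DG4.
Every hazard group is within its express courier limit and no segregation rule is violated.

Yes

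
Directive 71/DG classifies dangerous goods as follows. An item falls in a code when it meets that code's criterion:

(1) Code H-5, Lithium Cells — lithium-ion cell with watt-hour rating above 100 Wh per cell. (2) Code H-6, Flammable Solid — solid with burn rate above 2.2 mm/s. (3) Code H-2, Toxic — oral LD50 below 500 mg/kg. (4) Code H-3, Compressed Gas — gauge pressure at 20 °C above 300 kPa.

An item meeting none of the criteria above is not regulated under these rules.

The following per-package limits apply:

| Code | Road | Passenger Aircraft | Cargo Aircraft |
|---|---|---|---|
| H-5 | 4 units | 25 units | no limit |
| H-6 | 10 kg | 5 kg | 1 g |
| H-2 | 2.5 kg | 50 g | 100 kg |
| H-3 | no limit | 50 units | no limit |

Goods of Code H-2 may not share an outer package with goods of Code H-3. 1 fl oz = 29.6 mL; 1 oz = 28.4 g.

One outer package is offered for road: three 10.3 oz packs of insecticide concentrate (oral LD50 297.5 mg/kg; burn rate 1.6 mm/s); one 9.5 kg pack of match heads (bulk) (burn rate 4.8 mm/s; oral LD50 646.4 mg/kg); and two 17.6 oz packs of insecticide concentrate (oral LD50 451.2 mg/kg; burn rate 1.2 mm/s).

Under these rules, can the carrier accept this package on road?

Yes

Insecticide concentrate: oral LD50 297.5 mg/kg < 500 mg/kg → Code H-2 (Toxic).
Match heads (bulk): burn rate 4.8 mm/s > 2.2 mm/s → Code H-6 (Flammable Solid).
Insecticide concentrate: oral LD50 451.2 mg/kg < 500 mg/kg → Code H-2 (Toxic).
Code H-2 net quantity: (three 10.3 oz packs = 877.56 g) + (two 17.6 oz packs = 999.68 g) = 1877.24 g.
1877.24 g is within the road limit of 2.5 kg for Code H-2.
Code H-6 quantity: 9.5 kg.
9.5 kg ≤ 10 kg (road limit, Code H-6) — within limit.
The segregation rule (Code H-2 with Code H-3) does not apply to Code H-2 with Code H-6.
Every hazard code is within its road limit and no segregation rule is violated.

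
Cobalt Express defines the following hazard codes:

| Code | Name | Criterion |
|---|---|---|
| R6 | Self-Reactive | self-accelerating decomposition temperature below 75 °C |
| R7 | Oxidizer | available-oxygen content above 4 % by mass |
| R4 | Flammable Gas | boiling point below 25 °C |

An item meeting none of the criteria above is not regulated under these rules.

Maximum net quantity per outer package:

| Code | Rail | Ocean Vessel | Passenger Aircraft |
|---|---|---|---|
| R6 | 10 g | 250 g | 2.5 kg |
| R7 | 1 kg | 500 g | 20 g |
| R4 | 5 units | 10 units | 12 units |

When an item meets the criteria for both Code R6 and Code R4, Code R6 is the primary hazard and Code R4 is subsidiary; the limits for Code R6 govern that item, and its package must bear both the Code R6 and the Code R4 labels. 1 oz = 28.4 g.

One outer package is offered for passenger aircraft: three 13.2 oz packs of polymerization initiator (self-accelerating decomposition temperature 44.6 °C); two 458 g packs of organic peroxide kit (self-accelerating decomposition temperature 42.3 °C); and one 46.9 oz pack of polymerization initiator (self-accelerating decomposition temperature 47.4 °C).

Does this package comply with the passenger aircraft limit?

Polymerization initiator: self-accelerating decomposition temperature 44.6 °C < 75 °C → Code R6 (Self-Reactive).
With self-accelerating decomposition temperature 42.3 °C (< 75 °C), the organic peroxide kit falls in Code R6.
With self-accelerating decomposition temperature 47.4 °C (< 75 °C), the polymerization initiator falls in Code R6.
Code R6 net quantity: (three 13.2 oz packs = 1124.64 g) + (two 458 g packs = 916 g) + (one 46.9 oz pack = 1331.96 g) = 3372.6 g.
3372.6 g > 2.5 kg (passenger aircraft limit, Code R6) — over the limit.

No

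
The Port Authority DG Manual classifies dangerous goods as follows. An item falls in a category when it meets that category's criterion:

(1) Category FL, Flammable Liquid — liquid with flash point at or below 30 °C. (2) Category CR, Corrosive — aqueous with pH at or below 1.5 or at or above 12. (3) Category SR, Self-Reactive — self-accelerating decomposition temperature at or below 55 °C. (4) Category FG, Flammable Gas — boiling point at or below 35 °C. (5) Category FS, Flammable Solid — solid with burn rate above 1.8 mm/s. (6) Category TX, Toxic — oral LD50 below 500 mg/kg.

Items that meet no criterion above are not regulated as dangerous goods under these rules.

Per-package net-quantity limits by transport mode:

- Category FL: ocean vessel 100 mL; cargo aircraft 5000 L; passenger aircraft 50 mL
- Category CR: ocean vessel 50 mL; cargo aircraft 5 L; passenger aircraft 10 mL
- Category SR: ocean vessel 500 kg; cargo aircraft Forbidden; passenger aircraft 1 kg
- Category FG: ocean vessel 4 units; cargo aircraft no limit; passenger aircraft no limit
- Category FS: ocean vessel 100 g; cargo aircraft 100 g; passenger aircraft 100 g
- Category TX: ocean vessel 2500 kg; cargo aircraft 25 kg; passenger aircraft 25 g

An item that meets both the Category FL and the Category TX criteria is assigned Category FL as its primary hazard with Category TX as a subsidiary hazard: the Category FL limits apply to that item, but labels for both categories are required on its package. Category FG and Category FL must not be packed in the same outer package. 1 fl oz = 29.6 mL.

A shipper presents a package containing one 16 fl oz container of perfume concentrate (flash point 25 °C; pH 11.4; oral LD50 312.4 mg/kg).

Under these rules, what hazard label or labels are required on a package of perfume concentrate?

Category FL and TX

Flash point 25 °C meets the Category FL criterion (Flammable Liquid), so the perfume concentrate is Category FL.
Perfume concentrate: oral LD50 312.4 mg/kg < 500 mg/kg → Category TX (Toxic).
By the precedence rule Category FL is primary and Category TX is subsidiary, and that rule requires both labels on the package.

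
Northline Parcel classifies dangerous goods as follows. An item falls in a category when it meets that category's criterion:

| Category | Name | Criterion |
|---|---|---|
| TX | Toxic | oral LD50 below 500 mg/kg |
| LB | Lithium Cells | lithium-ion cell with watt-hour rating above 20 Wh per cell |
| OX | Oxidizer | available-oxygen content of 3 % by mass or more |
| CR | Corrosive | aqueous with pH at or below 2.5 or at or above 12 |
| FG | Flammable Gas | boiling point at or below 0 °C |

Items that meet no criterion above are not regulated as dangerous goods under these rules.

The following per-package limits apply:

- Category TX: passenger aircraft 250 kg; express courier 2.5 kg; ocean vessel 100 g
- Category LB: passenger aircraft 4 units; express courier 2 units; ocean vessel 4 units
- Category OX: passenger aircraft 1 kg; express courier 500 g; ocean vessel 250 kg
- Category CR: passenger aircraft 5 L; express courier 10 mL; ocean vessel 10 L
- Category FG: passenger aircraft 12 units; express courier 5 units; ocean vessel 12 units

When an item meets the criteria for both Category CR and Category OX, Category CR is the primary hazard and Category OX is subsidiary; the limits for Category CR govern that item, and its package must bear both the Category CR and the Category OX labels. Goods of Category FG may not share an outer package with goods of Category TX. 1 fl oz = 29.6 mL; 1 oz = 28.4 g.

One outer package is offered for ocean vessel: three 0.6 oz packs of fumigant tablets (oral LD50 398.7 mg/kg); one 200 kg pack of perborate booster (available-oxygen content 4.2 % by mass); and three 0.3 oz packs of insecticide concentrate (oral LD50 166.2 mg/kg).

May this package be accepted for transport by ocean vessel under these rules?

The fumigant tablets have oral LD50 398.7 mg/kg, which is < 500 mg/kg, so they are Category TX (Toxic).
The perborate booster has available-oxygen content 4.2 % by mass, which is ≥ 3 % by mass, so it is Category OX (Oxidizer).
Oral LD50 166.2 mg/kg meets the Category TX criterion (Toxic), so the insecticide concentrate is Category TX.
Category TX net quantity: (three 0.6 oz packs = 51.12 g) + (three 0.3 oz packs = 25.56 g) = 76.68 g.
76.68 g ≤ 100 g (ocean vessel limit, Category TX) — within limit.
Category OX quantity: 200 kg.
That is within the Category OX ocean vessel limit of 250 kg.
The segregation rule (Category FG with Category TX) does not apply to Category TX with Category OX.
Every hazard category is within its ocean vessel limit and no segregation rule is violated.

Yes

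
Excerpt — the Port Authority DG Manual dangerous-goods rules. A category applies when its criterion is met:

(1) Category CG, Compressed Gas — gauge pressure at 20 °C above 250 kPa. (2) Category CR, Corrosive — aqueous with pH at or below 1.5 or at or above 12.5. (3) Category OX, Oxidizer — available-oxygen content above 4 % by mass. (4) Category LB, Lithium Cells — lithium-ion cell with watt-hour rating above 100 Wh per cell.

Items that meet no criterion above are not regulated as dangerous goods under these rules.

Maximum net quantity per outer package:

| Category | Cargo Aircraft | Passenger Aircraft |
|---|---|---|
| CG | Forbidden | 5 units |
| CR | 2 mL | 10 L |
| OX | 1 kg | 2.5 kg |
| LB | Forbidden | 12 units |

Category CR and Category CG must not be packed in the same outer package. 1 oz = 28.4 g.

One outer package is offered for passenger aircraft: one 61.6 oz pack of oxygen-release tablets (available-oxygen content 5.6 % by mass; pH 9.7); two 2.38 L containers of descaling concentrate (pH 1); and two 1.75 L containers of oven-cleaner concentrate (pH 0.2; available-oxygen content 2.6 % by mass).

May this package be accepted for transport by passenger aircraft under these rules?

Yes

The oxygen-release tablets have available-oxygen content 5.6 % by mass, which is > 4 % by mass, so they are Category OX (Oxidizer).
With pH 1 (≤ 1.5), the descaling concentrate falls in Category CR.
With pH 0.2 (≤ 1.5), the oven-cleaner concentrate falls in Category CR.
Category CR net quantity: (two 2.38 L containers = 4.76 L) + (two 1.75 L containers = 3.5 L) = 8.26 L.
8.26 L ≤ 10 L (passenger aircraft limit, Category CR) — within limit.
Category OX quantity: one 61.6 oz pack = 1749.44 g.
1749.44 g ≤ 2.5 kg (passenger aircraft limit, Category OX) — within limit.
The segregation rule (Category CR with Category CG) does not apply to Category CR with Category OX.
Every hazard category is within its passenger aircraft limit and no segregation rule is violated.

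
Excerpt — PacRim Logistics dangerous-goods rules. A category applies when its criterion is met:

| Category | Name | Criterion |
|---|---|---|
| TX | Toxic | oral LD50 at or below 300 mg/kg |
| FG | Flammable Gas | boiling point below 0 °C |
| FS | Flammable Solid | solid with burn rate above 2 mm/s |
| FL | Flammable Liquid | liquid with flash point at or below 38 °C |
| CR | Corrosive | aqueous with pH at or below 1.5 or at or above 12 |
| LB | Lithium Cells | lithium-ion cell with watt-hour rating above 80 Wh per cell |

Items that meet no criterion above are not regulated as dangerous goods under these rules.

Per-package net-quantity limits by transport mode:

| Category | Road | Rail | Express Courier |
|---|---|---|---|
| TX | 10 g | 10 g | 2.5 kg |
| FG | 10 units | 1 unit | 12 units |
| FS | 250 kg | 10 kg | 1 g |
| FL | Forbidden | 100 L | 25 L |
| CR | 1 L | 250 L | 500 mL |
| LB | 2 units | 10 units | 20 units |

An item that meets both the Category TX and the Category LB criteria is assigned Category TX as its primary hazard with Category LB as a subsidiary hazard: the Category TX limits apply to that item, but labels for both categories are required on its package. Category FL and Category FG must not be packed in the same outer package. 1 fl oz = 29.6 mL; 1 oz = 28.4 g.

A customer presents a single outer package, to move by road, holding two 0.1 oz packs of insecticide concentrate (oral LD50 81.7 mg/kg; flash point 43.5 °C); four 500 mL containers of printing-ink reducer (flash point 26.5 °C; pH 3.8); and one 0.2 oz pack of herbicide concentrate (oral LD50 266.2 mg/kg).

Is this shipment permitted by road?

Oral LD50 81.7 mg/kg meets the Category TX criterion (Toxic), so the insecticide concentrate is Category TX.
Printing-ink reducer: flash point 26.5 °C ≤ 38 °C → Category FL (Flammable Liquid).
Oral LD50 266.2 mg/kg meets the Category TX criterion (Toxic), so the herbicide concentrate is Category TX.
Category TX net quantity: (two 0.1 oz packs = 5.68 g) + (one 0.2 oz pack = 5.68 g) = 11.36 g.
11.36 g > 10 g (road limit, Category TX) — over the limit.
Category FL quantity: four 500 mL containers = 2 L.
Category FL is Forbidden by road.
The segregation rule (Category FL with Category FG) does not apply to Category TX with Category FL.

No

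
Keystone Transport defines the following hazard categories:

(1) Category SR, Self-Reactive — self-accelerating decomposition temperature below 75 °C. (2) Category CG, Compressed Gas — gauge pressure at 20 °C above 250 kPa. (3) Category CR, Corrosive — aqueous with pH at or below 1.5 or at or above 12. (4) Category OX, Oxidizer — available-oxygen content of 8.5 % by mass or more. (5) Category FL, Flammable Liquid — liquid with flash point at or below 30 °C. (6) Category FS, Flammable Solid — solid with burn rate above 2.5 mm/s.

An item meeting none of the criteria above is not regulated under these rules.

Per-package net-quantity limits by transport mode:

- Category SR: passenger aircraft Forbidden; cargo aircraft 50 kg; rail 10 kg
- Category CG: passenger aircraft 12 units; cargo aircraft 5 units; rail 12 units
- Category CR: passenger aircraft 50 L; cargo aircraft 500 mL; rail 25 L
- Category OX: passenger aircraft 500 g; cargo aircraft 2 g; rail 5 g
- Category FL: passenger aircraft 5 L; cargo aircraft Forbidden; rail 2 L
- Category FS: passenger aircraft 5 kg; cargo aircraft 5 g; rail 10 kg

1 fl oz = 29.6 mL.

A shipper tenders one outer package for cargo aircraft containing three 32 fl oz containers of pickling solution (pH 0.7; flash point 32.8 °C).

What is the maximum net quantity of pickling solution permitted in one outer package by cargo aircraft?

500 mL

Pickling solution: pH 0.7 ≤ 1.5 → Category CR (Corrosive).
The cargo aircraft limit for Category CR is 500 mL.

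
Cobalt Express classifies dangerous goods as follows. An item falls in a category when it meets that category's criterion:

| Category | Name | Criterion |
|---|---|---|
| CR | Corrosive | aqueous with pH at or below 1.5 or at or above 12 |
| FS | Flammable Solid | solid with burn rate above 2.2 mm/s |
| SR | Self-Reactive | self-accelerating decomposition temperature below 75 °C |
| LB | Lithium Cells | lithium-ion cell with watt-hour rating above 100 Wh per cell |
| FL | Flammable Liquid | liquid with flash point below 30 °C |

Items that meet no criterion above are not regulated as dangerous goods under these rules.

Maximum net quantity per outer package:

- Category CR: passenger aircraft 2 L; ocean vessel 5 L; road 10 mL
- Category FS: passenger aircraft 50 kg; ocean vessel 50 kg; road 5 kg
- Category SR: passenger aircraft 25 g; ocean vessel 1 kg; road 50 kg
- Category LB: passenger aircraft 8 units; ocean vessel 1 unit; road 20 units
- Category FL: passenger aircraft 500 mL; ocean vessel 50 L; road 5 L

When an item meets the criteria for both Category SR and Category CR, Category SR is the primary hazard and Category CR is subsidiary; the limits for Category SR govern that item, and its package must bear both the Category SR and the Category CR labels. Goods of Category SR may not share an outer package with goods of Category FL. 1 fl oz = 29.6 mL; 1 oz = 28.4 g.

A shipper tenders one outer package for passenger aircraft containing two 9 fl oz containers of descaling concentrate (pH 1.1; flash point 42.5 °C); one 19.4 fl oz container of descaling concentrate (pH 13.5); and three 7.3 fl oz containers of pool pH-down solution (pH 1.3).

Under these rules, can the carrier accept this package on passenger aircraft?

Yes

The descaling concentrate has pH 1.1, which is ≤ 1.5, so it is Category CR (Corrosive).
With pH 13.5 (≥ 12), the descaling concentrate falls in Category CR.
With pH 1.3 (≤ 1.5), the pool pH-down solution falls in Category CR.
Category CR net quantity: (two 9 fl oz containers = 532.8 mL) + (one 19.4 fl oz container = 574.24 mL) + (three 7.3 fl oz containers = 648.24 mL) = 1755.28 mL.
1755.28 mL is within the passenger aircraft limit of 2 L for Category CR.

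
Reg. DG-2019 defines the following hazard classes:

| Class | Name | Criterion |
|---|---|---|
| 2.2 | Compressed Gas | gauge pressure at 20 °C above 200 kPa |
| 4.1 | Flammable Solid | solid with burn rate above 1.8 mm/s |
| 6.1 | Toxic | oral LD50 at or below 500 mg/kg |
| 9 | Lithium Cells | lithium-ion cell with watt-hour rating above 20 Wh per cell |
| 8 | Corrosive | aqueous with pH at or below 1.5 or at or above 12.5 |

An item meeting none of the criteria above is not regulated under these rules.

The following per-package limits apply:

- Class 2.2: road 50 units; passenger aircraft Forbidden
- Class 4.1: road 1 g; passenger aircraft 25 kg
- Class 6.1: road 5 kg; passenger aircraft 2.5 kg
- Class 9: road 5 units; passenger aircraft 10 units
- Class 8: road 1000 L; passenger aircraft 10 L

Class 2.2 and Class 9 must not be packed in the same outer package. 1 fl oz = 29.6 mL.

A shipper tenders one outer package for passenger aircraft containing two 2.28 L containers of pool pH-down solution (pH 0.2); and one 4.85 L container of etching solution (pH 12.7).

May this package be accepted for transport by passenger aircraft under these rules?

The pool pH-down solution has pH 0.2, which is ≤ 1.5, so it is Class 8 (Corrosive).
pH 12.7 meets the Class 8 criterion (Corrosive), so the etching solution is Class 8.
Class 8 net quantity: (two 2.28 L containers = 4.56 L) + 4.85 L = 9.41 L.
9.41 L is within the passenger aircraft limit of 10 L for Class 8.

Yes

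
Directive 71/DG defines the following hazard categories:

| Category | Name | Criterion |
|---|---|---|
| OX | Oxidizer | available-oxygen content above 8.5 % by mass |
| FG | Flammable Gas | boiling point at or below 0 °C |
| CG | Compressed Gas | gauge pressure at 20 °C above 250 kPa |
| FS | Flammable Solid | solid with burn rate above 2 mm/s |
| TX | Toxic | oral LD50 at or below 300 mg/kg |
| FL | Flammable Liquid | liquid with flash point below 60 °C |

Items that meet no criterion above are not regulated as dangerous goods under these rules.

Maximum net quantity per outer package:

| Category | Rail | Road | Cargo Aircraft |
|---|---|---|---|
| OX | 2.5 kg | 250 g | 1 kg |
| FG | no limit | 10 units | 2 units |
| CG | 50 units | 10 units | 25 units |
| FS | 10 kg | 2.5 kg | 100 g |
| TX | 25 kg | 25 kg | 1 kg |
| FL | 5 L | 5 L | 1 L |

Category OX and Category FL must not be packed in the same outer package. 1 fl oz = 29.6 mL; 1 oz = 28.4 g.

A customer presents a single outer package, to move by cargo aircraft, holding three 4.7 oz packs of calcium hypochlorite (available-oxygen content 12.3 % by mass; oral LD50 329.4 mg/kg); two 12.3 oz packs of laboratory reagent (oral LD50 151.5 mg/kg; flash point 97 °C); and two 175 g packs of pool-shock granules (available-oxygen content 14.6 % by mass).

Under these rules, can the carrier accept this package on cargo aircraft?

Yes

The calcium hypochlorite has available-oxygen content 12.3 % by mass, which is > 8.5 % by mass, so it is Category OX (Oxidizer).
The laboratory reagent has oral LD50 151.5 mg/kg, which is ≤ 300 mg/kg, so it is Category TX (Toxic).
Pool-shock granules: available-oxygen content 14.6 % by mass > 8.5 % by mass → Category OX (Oxidizer).
Total Category OX: (three 4.7 oz packs = 400.44 g) + (two 175 g packs = 350 g) = 750.44 g.
750.44 g is within the cargo aircraft limit of 1 kg for Category OX.
Category TX quantity: two 12.3 oz packs = 698.64 g.
698.64 g ≤ 1 kg (cargo aircraft limit, Category TX) — within limit.
The segregation rule (Category OX with Category FL) does not apply to Category OX with Category TX.
Every hazard category is within its cargo aircraft limit and no segregation rule is violated.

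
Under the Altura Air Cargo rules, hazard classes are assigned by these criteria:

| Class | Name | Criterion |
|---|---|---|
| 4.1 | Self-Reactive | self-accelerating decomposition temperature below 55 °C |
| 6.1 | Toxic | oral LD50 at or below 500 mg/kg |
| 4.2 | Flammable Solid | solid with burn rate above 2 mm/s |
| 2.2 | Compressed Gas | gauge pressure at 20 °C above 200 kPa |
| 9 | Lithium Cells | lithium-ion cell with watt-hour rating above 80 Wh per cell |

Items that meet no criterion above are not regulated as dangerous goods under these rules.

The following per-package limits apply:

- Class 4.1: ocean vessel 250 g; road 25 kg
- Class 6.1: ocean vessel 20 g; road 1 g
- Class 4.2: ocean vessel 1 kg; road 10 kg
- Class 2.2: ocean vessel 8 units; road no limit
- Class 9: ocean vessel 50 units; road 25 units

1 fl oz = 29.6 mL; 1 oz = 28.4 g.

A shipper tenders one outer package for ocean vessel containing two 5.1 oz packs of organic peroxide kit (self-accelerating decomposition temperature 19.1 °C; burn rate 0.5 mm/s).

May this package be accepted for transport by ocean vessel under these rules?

Self-accelerating decomposition temperature 19.1 °C meets the Class 4.1 criterion (Self-Reactive), so the organic peroxide kit is Class 4.1.
Class 4.1 quantity: two 5.1 oz packs = 289.68 g.
289.68 g exceeds the ocean vessel limit of 250 g for Class 4.1.

No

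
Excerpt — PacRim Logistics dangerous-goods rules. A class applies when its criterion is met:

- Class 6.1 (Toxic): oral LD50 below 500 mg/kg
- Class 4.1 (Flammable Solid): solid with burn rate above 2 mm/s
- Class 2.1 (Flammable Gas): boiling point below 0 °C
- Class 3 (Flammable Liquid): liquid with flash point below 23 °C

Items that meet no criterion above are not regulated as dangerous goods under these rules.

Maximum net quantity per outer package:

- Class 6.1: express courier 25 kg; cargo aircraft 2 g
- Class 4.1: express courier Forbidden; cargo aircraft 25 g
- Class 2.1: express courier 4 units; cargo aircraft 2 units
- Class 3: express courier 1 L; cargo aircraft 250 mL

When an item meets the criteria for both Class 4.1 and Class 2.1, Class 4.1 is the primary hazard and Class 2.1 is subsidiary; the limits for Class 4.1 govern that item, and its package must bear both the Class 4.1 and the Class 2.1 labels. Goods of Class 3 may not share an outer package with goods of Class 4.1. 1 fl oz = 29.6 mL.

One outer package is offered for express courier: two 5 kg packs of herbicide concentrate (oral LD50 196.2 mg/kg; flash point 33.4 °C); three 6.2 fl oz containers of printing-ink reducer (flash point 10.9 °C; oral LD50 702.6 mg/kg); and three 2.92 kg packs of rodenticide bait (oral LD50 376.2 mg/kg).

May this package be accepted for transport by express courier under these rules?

Herbicide concentrate: oral LD50 196.2 mg/kg < 500 mg/kg → Class 6.1 (Toxic).
Printing-ink reducer: flash point 10.9 °C < 23 °C → Class 3 (Flammable Liquid).
With oral LD50 376.2 mg/kg (< 500 mg/kg), the rodenticide bait falls in Class 6.1.
Class 3 quantity: three 6.2 fl oz containers = 550.56 mL.
550.56 mL is within the express courier limit of 1 L for Class 3.
Total Class 6.1: (two 5 kg packs = 10 kg) + (three 2.92 kg packs = 8.76 kg) = 18.76 kg.
18.76 kg ≤ 25 kg (express courier limit, Class 6.1) — within limit.
The segregation rule (Class 3 with Class 4.1) does not apply to Class 3 with Class 6.1.
Every hazard class is within its express courier limit and no segregation rule is violated.

Yes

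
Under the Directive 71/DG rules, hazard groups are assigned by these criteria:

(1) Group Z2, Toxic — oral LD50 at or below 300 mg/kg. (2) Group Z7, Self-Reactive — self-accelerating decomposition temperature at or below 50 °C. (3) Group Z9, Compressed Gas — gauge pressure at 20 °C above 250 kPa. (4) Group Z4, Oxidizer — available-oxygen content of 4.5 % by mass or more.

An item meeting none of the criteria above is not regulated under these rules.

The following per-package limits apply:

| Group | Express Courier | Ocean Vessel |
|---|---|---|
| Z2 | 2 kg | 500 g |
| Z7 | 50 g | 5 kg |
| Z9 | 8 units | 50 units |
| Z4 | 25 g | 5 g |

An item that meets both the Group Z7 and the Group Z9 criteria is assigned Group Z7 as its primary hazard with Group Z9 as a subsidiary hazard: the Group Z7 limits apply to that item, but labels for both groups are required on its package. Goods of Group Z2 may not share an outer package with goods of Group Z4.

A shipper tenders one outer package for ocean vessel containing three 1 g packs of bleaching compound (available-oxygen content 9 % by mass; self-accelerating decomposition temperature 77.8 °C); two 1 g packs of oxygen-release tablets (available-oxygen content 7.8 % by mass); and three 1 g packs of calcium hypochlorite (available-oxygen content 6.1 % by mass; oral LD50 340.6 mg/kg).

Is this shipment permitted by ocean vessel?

No

Available-oxygen content 9 % by mass meets the Group Z4 criterion (Oxidizer), so the bleaching compound is Group Z4.
The oxygen-release tablets have available-oxygen content 7.8 % by mass, which is ≥ 4.5 % by mass, so they are Group Z4 (Oxidizer).
With available-oxygen content 6.1 % by mass (≥ 4.5 % by mass), the calcium hypochlorite falls in Group Z4.
Total Group Z4: (three 1 g packs = 3 g) + (two 1 g packs = 2 g) + (three 1 g packs = 3 g) = 8 g.
That exceeds the Group Z4 ocean vessel limit of 5 g.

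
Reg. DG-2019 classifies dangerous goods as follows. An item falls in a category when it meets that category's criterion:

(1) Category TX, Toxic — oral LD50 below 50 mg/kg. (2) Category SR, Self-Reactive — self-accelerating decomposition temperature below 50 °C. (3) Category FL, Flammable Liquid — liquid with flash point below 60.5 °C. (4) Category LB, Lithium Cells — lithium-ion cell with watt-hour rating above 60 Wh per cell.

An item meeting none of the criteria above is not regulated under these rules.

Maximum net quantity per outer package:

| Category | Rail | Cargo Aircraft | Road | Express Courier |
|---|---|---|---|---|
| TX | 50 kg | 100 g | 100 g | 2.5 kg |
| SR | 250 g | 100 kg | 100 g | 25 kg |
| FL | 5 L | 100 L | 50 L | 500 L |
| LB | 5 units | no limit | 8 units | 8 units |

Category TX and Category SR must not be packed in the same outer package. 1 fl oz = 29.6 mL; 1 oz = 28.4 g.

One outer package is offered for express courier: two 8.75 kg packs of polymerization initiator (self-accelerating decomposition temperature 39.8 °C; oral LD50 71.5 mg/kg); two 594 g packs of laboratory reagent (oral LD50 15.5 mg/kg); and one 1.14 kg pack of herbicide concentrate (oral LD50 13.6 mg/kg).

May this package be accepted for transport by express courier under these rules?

No

With self-accelerating decomposition temperature 39.8 °C (< 50 °C), the polymerization initiator falls in Category SR.
Laboratory reagent: oral LD50 15.5 mg/kg < 50 mg/kg → Category TX (Toxic).
Oral LD50 13.6 mg/kg meets the Category TX criterion (Toxic), so the herbicide concentrate is Category TX.
Total Category TX: (two 594 g packs = 1.188 kg) + 1.14 kg = 2.328 kg.
That is within the Category TX express courier limit of 2.5 kg.
Category SR quantity: two 8.75 kg packs = 17.5 kg.
That is within the Category SR express courier limit of 25 kg.
Category TX and Category SR may not share an outer package.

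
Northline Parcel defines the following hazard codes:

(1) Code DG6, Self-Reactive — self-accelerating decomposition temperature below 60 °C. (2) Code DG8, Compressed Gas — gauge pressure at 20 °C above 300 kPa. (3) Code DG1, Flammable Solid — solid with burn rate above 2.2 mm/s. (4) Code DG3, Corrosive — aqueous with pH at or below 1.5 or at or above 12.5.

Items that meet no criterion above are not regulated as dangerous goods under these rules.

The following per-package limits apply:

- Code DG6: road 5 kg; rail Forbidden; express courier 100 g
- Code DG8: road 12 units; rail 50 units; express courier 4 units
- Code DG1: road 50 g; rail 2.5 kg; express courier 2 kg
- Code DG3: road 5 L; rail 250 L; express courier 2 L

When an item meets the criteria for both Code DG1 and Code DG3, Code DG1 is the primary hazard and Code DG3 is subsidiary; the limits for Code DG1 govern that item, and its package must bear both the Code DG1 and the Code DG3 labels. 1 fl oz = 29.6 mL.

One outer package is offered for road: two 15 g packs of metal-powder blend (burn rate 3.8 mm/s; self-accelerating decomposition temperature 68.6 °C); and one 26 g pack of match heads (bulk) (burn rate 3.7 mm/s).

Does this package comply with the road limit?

No

Metal-powder blend: burn rate 3.8 mm/s > 2.2 mm/s → Code DG1 (Flammable Solid).
Match heads (bulk): burn rate 3.7 mm/s > 2.2 mm/s → Code DG1 (Flammable Solid).
Total Code DG1: (two 15 g packs = 30 g) + 26 g = 56 g.
56 g > 50 g (road limit, Code DG1) — over the limit.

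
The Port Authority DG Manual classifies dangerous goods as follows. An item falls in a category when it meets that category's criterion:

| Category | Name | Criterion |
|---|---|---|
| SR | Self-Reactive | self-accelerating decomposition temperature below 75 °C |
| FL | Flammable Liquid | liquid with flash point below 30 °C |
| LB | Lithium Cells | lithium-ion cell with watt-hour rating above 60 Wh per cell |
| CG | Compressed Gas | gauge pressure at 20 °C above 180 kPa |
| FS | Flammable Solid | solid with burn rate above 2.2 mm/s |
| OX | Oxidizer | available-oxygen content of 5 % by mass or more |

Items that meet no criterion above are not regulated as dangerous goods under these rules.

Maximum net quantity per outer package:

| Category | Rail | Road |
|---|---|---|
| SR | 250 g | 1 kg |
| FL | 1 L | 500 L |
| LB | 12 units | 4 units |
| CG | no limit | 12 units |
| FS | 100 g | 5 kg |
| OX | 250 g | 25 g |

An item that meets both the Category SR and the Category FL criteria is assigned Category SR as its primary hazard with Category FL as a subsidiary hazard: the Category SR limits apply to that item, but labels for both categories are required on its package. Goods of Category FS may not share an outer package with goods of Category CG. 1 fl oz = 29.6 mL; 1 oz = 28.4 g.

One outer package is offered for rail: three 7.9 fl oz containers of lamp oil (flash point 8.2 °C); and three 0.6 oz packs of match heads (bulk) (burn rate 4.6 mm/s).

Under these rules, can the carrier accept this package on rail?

Yes

Lamp oil: flash point 8.2 °C < 30 °C → Category FL (Flammable Liquid).
Match heads (bulk): burn rate 4.6 mm/s > 2.2 mm/s → Category FS (Flammable Solid).
Category FS quantity: three 0.6 oz packs = 51.12 g.
51.12 g ≤ 100 g (rail limit, Category FS) — within limit.
Category FL quantity: three 7.9 fl oz containers = 701.52 mL.
701.52 mL is within the rail limit of 1 L for Category FL.
The segregation rule (Category FS with Category CG) does not apply to Category FS with Category FL.
Every hazard category is within its rail limit and no segregation rule is violated.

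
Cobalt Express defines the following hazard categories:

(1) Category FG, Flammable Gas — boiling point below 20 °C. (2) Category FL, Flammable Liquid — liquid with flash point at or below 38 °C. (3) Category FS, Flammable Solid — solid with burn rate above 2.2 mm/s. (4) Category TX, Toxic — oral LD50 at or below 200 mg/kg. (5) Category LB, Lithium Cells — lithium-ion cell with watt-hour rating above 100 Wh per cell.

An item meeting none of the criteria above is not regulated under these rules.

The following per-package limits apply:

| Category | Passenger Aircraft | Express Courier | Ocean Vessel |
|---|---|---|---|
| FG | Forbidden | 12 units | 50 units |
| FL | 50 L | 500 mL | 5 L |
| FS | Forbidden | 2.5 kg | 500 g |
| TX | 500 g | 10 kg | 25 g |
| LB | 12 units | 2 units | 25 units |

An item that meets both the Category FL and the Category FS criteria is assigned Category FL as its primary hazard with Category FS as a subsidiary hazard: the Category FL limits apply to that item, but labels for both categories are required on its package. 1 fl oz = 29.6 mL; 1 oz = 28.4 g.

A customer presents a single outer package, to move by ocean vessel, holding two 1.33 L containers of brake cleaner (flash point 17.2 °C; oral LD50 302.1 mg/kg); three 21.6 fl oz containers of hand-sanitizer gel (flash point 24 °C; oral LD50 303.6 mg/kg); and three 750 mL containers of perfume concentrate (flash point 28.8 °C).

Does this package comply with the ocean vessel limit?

Brake cleaner: flash point 17.2 °C ≤ 38 °C → Category FL (Flammable Liquid).
With flash point 24 °C (≤ 38 °C), the hand-sanitizer gel falls in Category FL.
The perfume concentrate has flash point 28.8 °C, which is ≤ 38 °C, so it is Category FL (Flammable Liquid).
Category FL net quantity: (two 1.33 L containers = 2.66 L) + (three 21.6 fl oz containers = 1918.08 mL) + (three 750 mL containers = 2.25 L) = 6828.08 mL.
That exceeds the Category FL ocean vessel limit of 5 L.

No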